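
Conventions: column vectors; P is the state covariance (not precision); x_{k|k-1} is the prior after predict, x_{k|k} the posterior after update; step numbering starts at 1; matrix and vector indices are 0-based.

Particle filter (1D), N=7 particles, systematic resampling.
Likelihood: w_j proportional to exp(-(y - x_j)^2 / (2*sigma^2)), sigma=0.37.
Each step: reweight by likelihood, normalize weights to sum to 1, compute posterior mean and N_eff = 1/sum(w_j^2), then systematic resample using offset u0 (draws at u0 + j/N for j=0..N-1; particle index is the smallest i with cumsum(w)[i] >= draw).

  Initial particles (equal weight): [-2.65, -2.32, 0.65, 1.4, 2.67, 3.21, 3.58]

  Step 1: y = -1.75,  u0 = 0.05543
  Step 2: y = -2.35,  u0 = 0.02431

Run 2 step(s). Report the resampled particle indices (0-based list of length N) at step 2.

resampled_idx = [0, 1, 2, 3, 4, 5, 6]

step 1: w=[0.1453, 0.8547, 0.0000, 0.0000, 0.0000, 0.0000, 0.0000]  mean=-2.3680  Neff=1.3305  idx=[0, 1, 1, 1, 1, 1, 1]
step 2: w=[0.1074, 0.1488, 0.1488, 0.1488, 0.1488, 0.1488, 0.1488]  mean=-2.3555  Neff=6.9290  idx=[0, 1, 2, 3, 4, 5, 6]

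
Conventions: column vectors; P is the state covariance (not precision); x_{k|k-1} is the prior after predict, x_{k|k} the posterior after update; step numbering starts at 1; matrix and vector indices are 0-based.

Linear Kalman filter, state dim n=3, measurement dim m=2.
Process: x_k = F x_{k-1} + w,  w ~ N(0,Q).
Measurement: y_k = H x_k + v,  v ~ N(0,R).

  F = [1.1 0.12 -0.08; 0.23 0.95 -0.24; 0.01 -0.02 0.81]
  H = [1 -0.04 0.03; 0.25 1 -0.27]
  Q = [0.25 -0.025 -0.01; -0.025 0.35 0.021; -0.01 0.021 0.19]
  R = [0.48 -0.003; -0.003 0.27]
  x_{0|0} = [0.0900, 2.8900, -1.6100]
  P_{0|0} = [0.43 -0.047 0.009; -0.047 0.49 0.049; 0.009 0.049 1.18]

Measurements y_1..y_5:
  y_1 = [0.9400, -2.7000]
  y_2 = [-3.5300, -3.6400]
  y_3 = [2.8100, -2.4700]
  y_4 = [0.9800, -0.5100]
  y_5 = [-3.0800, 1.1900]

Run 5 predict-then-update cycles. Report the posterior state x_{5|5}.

step 1: x^-=[0.5746, 3.1526, -1.3610]  P^-=[0.7700 0.1042 -0.0691; 0.1042 0.8391 -0.1773; -0.0691 -0.1773 0.9630]  S=[1.2401 0.2622; 0.2622 1.3846]  K=[0.5914 0.1158; -0.0904 0.6765; 0.0445 -0.3368]  nu=[0.5323, -6.3637]  x^+=[0.1526, -1.2006, 0.8059]  P^+=[0.2818 -0.0401 0.0031; -0.0401 0.2273 0.1272; 0.0031 0.1272 0.8114]
step 2: x^-=[-0.0406, -1.2989, 0.6783]  P^-=[0.5859 0.0305 -0.0438; 0.0305 0.5409 -0.0415; -0.0438 -0.0415 0.7184]  S=[1.0624 0.1561; 0.1561 0.9435]  K=[0.5326 0.1121; -0.0819 0.6068; 0.0194 -0.2644]  nu=[-3.5617, -2.1478]  x^+=[-2.1783, -2.3104, 1.1770]  P^+=[0.2540 -0.0363 -0.0052; -0.0363 0.2019 0.1063; -0.0052 0.1063 0.6536]
step 3: x^-=[-2.7675, -2.9784, 0.9778]  P^-=[0.5538 0.0263 -0.0434; 0.0263 0.5195 -0.0281; -0.0434 -0.0281 0.6154]  S=[1.0305 0.1459; 0.1459 0.9032]  K=[0.5193 0.1114; -0.0810 0.6040; 0.0092 -0.2286]  nu=[5.4291, 1.4643]  x^+=[0.2150, -2.5339, 0.6931]  P^+=[0.2478 -0.0356 -0.0082; -0.0356 0.1976 0.0939; -0.0082 0.0939 0.5688]
step 4: x^-=[-0.1230, -2.5241, 0.6142]  P^-=[0.5465 0.0254 -0.0419; 0.0254 0.5167 -0.0218; -0.0419 -0.0218 0.5601]  S=[1.0233 0.1437; 0.1437 0.8918]  K=[0.5162 0.1112; -0.0811 0.6062; 0.0053 -0.2066]  nu=[0.9836, 2.2107]  x^+=[0.6306, -1.2638, 0.1628]  P^+=[0.2463 -0.0355 -0.0090; -0.0355 0.1964 0.0875; -0.0090 0.0875 0.5223]
step 5: x^-=[0.5289, -1.0947, 0.1635]  P^-=[0.5447 0.0250 -0.0402; 0.0250 0.5160 -0.0178; -0.0402 -0.0178 0.5298]  S=[1.0216 0.1428; 0.1428 0.8862]  K=[0.5155 0.1111; -0.0812 0.6078; 0.0039 -0.1935]  nu=[-3.6576, 2.1966]  x^+=[-1.1126, 0.5375, -0.2760]  P^+=[0.2460 -0.0355 -0.0091; -0.0355 0.1959 0.0842; -0.0091 0.0842 0.4969]

x_post = [-1.1126, 0.5375, -0.2760]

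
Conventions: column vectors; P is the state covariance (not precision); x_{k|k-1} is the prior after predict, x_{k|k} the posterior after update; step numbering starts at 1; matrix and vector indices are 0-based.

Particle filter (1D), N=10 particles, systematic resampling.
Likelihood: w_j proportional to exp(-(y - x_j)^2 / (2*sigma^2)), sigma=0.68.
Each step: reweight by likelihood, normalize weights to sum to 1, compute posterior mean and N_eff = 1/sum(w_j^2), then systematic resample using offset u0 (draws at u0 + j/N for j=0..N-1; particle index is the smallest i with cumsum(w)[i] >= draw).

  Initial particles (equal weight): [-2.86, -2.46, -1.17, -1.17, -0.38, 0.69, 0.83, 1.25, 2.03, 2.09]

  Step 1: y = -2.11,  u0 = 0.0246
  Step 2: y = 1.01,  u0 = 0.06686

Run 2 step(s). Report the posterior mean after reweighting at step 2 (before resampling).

post_mean = -1.1707

step 1: w=[0.2442, 0.3929, 0.1726, 0.1726, 0.0176, 0.0001, 0.0000, 0.0000, 0.0000, 0.0000]  mean=-2.0754  Neff=3.6511  idx=[0, 0, 0, 1, 1, 1, 1, 2, 3, 3]
step 2: w=[0.0000, 0.0000, 0.0000, 0.0001, 0.0001, 0.0001, 0.0001, 0.3332, 0.3332, 0.3332]  mean=-1.1707  Neff=3.0031  idx=[7, 7, 7, 8, 8, 8, 9, 9, 9, 9]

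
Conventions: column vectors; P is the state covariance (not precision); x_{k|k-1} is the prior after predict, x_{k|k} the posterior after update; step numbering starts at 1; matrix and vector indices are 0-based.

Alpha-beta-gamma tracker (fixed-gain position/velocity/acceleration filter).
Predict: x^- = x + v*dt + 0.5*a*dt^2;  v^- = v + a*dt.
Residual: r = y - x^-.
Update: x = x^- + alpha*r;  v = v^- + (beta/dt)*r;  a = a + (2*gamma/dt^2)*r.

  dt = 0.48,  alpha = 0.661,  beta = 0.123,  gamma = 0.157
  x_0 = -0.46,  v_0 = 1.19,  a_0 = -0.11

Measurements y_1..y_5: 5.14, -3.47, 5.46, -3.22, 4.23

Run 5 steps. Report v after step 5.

v_post = -2.6028

step 1: x_pred=0.0985  r=5.0415  x^+=3.4309  v^+=2.4291  a^+=6.7608
step 2: x_pred=5.3757  r=-8.8457  x^+=-0.4713  v^+=3.4075  a^+=-5.2946
step 3: x_pred=0.5544  r=4.9056  x^+=3.7970  v^+=2.1232  a^+=1.3910
step 4: x_pred=4.9764  r=-8.1964  x^+=-0.4414  v^+=0.6905  a^+=-9.7794
step 5: x_pred=-1.2366  r=5.4666  x^+=2.3768  v^+=-2.6028  a^+=-2.3293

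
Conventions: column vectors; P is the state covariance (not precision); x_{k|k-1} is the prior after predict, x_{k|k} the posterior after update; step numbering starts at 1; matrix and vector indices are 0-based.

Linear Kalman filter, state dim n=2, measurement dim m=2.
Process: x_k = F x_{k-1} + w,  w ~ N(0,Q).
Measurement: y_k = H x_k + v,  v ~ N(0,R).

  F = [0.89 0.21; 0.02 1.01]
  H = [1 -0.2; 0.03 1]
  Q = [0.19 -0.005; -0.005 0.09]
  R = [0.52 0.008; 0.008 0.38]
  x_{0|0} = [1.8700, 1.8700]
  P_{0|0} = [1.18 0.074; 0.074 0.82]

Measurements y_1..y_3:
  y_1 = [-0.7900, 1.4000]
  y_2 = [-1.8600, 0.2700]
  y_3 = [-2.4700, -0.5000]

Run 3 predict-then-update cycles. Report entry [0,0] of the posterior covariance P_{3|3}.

P_post[0,0] = 0.2347

step 1: x^-=[2.0570, 1.9261]  P^-=[1.1885 0.2568; 0.2568 0.9299]  S=[1.6430 0.1129; 0.1129 1.3264]  K=[0.6810 0.1625; -0.0055 0.7074]  nu=[-2.4618, -0.5878]  x^+=[0.2851, 1.5239]  P^+=[0.3666 0.0562; 0.0562 0.2671]
step 2: x^-=[0.5738, 1.5448]  P^-=[0.5132 0.1089; 0.1089 0.3649]  S=[1.0042 0.0587; 0.0587 0.7519]  K=[0.4819 0.1277; 0.0072 0.4891]  nu=[-2.1248, -1.2921]  x^+=[-0.6152, 0.8976]  P^+=[0.2605 0.0446; 0.0446 0.1846]
step 3: x^-=[-0.3590, 0.8943]  P^-=[0.4212 0.0790; 0.0790 0.2802]  S=[0.9207 0.0432; 0.0432 0.6653]  K=[0.4351 0.1096; 0.0051 0.4244]  nu=[-1.9321, -1.3835]  x^+=[-1.3513, 0.2973]  P^+=[0.2347 0.0381; 0.0381 0.1602]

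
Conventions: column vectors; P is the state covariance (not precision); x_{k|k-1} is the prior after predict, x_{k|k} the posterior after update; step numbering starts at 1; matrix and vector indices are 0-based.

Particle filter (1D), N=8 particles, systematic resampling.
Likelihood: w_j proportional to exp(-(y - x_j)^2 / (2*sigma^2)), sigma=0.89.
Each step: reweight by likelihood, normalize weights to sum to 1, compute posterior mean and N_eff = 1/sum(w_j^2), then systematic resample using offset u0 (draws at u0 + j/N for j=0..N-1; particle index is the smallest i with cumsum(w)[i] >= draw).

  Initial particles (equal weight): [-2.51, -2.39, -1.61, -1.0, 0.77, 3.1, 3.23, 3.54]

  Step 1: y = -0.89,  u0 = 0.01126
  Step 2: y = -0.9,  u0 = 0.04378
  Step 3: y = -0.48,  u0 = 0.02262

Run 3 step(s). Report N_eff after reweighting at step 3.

step 1: w=[0.0822, 0.1041, 0.3105, 0.4275, 0.0757, 0.0000, 0.0000, 0.0000]  mean=-1.3242  Neff=3.3058  idx=[0, 1, 2, 2, 3, 3, 3, 3]
step 2: w=[0.0332, 0.0419, 0.1239, 0.1239, 0.1693, 0.1693, 0.1693, 0.1693]  mean=-1.2596  Neff=6.7489  idx=[1, 2, 3, 4, 5, 6, 6, 7]
step 3: w=[0.0192, 0.0857, 0.0857, 0.1619, 0.1619, 0.1619, 0.1619, 0.1619]  mean=-1.1313  Neff=6.8460  idx=[1, 2, 3, 4, 5, 5, 6, 7]

N_eff = 6.8460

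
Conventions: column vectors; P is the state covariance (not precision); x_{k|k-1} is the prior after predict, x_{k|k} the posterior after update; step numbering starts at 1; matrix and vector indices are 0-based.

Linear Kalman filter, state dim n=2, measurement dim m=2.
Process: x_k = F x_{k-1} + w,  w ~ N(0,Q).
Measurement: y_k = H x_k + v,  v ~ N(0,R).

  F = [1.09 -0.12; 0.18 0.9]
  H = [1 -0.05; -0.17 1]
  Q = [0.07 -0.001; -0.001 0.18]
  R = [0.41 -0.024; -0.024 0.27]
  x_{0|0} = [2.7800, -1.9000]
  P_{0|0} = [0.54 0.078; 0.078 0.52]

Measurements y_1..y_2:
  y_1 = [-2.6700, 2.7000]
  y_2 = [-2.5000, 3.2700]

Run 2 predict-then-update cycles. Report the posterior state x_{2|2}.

x_post = [-1.3660, 2.0900]

step 1: x^-=[3.2582, -1.2096]  P^-=[0.6987 0.1236; 0.1236 0.6440]  S=[1.0979 -0.0503; -0.0503 0.8921]  K=[0.6326 0.0411; 0.1156 0.7048]  nu=[-5.9887, 4.4635]  x^+=[-0.3468, 1.2442]  P^+=[0.2604 0.0402; 0.0402 0.1944]
step 2: x^-=[-0.5273, 1.0573]  P^-=[0.3717 0.0676; 0.0676 0.3589]  S=[0.7758 -0.0369; -0.0369 0.6166]  K=[0.4764 0.0358; 0.0911 0.5688]  nu=[-1.9198, 2.1230]  x^+=[-1.3660, 2.0900]  P^+=[0.1960 0.0315; 0.0315 0.1568]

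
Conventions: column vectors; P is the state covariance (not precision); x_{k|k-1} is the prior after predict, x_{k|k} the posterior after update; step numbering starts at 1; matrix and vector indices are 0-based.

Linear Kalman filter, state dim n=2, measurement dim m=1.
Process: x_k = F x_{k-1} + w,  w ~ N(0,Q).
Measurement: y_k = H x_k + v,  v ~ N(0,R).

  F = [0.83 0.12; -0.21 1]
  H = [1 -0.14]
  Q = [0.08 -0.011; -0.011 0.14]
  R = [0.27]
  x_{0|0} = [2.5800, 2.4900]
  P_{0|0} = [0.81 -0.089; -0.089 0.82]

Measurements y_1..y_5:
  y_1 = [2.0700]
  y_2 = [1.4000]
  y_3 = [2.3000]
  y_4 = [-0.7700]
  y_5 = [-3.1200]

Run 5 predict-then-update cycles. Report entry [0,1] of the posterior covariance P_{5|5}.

P_post[0,1] = 0.2386

step 1: x^-=[2.4402, 1.9482]  P^-=[0.6321 -0.1254; -0.1254 1.0331]  S=[0.9575]  K=[0.6785; -0.2820]  nu=[-0.0975]  x^+=[2.3741, 1.9757]  P^+=[0.1913 0.0578; 0.0578 0.9569]
step 2: x^-=[2.2076, 1.4771]  P^-=[0.2371 0.1170; 0.1170 1.0811]  S=[0.4955]  K=[0.4454; -0.0693]  nu=[-0.6008]  x^+=[1.9400, 1.5188]  P^+=[0.1388 0.1323; 0.1323 1.0787]
step 3: x^-=[1.7924, 1.1114]  P^-=[0.2175 0.2007; 0.2007 1.1693]  S=[0.4542]  K=[0.4170; 0.0816]  nu=[0.6632]  x^+=[2.0690, 1.1654]  P^+=[0.1385 0.1853; 0.1853 1.1662]
step 4: x^-=[1.8571, 0.7310]  P^-=[0.2291 0.2539; 0.2539 1.2345]  S=[0.4522]  K=[0.4281; 0.1793]  nu=[-2.5248]  x^+=[0.7763, 0.2782]  P^+=[0.1463 0.2192; 0.2192 1.2200]
step 5: x^-=[0.6777, 0.1152]  P^-=[0.2420 0.2863; 0.2863 1.2744]  S=[0.4568]  K=[0.4420; 0.2362]  nu=[-3.7816]  x^+=[-0.9938, -0.7782]  P^+=[0.1528 0.2386; 0.2386 1.2489]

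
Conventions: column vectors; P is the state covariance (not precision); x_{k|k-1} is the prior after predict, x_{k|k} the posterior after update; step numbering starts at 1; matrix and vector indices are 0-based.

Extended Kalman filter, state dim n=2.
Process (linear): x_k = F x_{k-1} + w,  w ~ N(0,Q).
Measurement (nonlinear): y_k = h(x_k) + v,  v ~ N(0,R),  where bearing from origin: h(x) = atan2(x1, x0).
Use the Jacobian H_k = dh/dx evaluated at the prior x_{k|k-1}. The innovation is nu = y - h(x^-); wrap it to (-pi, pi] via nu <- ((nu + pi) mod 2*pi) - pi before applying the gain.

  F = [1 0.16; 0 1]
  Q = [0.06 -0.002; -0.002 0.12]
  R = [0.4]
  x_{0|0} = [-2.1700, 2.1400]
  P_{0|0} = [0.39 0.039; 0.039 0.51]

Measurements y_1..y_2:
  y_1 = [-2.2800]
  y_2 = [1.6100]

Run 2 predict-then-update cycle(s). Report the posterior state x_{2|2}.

step 1: x^-=[-1.8276, 2.1400]  P^-=[0.4755 0.1186; 0.1186 0.6300]  H_jac=[-0.2702 -0.2308]  S=[0.4831]  K=[-0.3227; -0.3673]  nu=[1.7256]  x^+=[-2.3844, 1.5062]  P^+=[0.4252 0.0614; 0.0614 0.5648]
step 2: x^-=[-2.1434, 1.5062]  P^-=[0.5193 0.1497; 0.1497 0.6848]  H_jac=[-0.2195 -0.3123]  S=[0.5123]  K=[-0.3137; -0.4816]  nu=[-0.9190]  x^+=[-1.8550, 1.9488]  P^+=[0.4689 0.0723; 0.0723 0.5660]

x_post = [-1.8550, 1.9488]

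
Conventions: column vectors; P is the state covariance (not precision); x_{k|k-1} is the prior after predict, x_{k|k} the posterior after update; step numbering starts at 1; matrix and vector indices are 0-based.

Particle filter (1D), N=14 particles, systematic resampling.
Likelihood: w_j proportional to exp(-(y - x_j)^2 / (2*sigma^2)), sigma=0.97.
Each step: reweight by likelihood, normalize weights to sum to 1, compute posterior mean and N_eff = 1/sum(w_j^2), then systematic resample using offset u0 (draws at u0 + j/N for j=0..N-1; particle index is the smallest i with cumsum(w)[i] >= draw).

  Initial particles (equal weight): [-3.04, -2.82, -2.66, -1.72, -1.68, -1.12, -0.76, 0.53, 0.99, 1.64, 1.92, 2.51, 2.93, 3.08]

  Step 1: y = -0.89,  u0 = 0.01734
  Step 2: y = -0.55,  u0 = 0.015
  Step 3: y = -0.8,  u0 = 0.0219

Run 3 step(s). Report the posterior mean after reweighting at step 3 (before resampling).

step 1: w=[0.0198, 0.0319, 0.0437, 0.1600, 0.1656, 0.2243, 0.2287, 0.0790, 0.0353, 0.0077, 0.0035, 0.0005, 0.0001, 0.0001]  mean=-1.1468  Neff=6.0058  idx=[0, 2, 3, 3, 4, 4, 5, 5, 5, 6, 6, 6, 7, 7]
step 2: w=[0.0043, 0.0109, 0.0559, 0.0559, 0.0587, 0.0587, 0.0974, 0.0974, 0.0974, 0.1130, 0.1130, 0.1130, 0.0623, 0.0623]  mean=-0.9503  Neff=11.3913  idx=[1, 3, 4, 5, 6, 7, 8, 8, 9, 10, 10, 11, 11, 13]
step 3: w=[0.0141, 0.0565, 0.0587, 0.0587, 0.0838, 0.0838, 0.0838, 0.0838, 0.0884, 0.0884, 0.0884, 0.0884, 0.0884, 0.0346]  mean=-1.0250  Neff=12.7082  idx=[1, 2, 3, 4, 5, 6, 7, 7, 8, 9, 10, 11, 12, 12]

post_mean = -1.0250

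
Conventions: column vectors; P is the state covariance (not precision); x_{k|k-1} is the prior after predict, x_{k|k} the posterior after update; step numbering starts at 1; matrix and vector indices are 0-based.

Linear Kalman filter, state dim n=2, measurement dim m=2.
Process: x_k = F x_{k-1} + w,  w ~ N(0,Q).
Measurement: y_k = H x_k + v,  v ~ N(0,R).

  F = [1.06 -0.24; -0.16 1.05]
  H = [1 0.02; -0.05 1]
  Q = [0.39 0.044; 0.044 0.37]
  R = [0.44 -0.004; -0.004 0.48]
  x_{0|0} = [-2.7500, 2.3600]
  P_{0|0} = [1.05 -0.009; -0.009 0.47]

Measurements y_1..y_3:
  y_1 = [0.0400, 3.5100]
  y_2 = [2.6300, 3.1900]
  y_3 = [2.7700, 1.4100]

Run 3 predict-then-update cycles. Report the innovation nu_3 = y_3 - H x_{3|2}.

innov = [2.3380, -1.7539]

step 1: x^-=[-3.4814, 2.9180]  P^-=[1.6014 -0.2629; -0.2629 0.9181]  S=[2.0313 -0.3283; -0.3283 1.4284]  K=[0.7758 -0.0618; -0.0156 0.6484]  nu=[3.4630, 0.4179]  x^+=[-0.8206, 3.1350]  P^+=[0.3419 -0.0157; -0.0157 0.3105]
step 2: x^-=[-1.6222, 3.4231]  P^-=[0.8000 -0.1103; -0.1103 0.7263]  S=[1.2359 -0.1396; -0.1396 1.2194]  K=[0.6399 -0.0500; -0.0098 0.5991]  nu=[4.1837, -0.3142]  x^+=[1.0706, 3.1939]  P^+=[0.2820 -0.0124; -0.0124 0.2870]
step 3: x^-=[0.3683, 3.1823]  P^-=[0.7297 -0.0905; -0.0905 0.6978]  S=[1.1664 -0.1169; -0.1169 1.1887]  K=[0.6195 -0.0459; -0.0064 0.5902]  nu=[2.3380, -1.7539]  x^+=[1.8971, 2.1321]  P^+=[0.2730 -0.0109; -0.0109 0.2828]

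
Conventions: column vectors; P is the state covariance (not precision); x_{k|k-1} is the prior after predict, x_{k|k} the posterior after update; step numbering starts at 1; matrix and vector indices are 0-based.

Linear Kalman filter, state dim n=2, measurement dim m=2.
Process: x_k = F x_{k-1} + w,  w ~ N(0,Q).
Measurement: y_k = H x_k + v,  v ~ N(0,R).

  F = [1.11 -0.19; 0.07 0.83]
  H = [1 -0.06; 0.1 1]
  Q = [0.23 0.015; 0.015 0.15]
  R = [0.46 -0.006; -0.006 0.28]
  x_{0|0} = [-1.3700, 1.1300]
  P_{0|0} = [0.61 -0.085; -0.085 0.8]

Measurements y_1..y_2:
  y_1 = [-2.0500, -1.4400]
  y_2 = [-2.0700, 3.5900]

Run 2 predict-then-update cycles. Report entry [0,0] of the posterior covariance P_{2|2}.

P_post[0,0] = 0.2656

step 1: x^-=[-1.7354, 0.8420]  P^-=[1.0463 -0.1409; -0.1409 0.6942]  S=[1.5257 -0.0831; -0.0831 0.9565]  K=[0.6925 0.0222; -0.0813 0.7040]  nu=[-0.2641, -2.1085]  x^+=[-1.9651, -0.6209]  P^+=[0.3167 -0.0296; -0.0296 0.2006]
step 2: x^-=[-2.0633, -0.6529]  P^-=[0.6399 -0.0189; -0.0189 0.2863]  S=[1.1032 0.0220; 0.0220 0.5689]  K=[0.5799 0.0568; -0.0427 0.5016]  nu=[-0.0458, 4.4492]  x^+=[-1.8372, 1.5806]  P^+=[0.2656 -0.0141; -0.0141 0.1421]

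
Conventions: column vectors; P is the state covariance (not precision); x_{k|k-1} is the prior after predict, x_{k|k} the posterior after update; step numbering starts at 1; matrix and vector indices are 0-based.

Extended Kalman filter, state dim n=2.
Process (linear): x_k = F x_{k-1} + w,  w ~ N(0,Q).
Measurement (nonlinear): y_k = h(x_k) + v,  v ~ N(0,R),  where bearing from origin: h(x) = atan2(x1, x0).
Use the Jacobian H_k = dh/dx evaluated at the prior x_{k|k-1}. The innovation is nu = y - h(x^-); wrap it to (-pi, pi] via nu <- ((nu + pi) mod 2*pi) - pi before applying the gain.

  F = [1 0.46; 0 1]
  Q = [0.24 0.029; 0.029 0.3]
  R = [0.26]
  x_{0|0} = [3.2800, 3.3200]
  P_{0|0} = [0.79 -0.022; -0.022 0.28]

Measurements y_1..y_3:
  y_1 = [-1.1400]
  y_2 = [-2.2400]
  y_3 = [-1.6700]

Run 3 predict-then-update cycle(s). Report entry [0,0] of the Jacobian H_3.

step 1: x^-=[4.8072, 3.3200]  P^-=[1.0690 0.1358; 0.1358 0.5800]  H_jac=[-0.0973 0.1408]  S=[0.2779]  K=[-0.3054; 0.2464]  nu=[-1.7444]  x^+=[5.3399, 2.8901]  P^+=[1.0431 0.1567; 0.1567 0.5631]
step 2: x^-=[6.6693, 2.8901]  P^-=[1.5464 0.4447; 0.4447 0.8631]  H_jac=[-0.0547 0.1262]  S=[0.2722]  K=[-0.1045; 0.3109]  nu=[-2.6489]  x^+=[6.9462, 2.0667]  P^+=[1.5435 0.4536; 0.4536 0.8368]
step 3: x^-=[7.8969, 2.0667]  P^-=[2.3778 0.8675; 0.8675 1.1368]  H_jac=[-0.0310 0.1185]  S=[0.2719]  K=[0.1069; 0.3966]  nu=[-1.9260]  x^+=[7.6910, 1.3029]  P^+=[2.3747 0.8560; 0.8560 1.0941]

H_jac[0,0] = -0.0310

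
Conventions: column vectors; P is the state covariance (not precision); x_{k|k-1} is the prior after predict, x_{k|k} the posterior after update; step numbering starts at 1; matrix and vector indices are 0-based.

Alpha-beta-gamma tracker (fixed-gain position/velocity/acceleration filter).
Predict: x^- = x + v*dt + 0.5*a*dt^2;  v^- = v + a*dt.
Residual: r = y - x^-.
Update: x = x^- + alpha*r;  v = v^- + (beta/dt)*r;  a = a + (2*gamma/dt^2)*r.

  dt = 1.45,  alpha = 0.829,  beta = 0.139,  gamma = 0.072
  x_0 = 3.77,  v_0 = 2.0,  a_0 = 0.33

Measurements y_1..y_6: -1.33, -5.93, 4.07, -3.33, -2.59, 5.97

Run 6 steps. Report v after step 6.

step 1: x_pred=7.0169  r=-8.3469  x^+=0.0973  v^+=1.6783  a^+=-0.2417
step 2: x_pred=2.2769  r=-8.2069  x^+=-4.5266  v^+=0.5412  a^+=-0.8038
step 3: x_pred=-4.5869  r=8.6569  x^+=2.5897  v^+=0.2056  a^+=-0.2109
step 4: x_pred=2.6661  r=-5.9961  x^+=-2.3047  v^+=-0.6750  a^+=-0.6215
step 5: x_pred=-3.9367  r=1.3467  x^+=-2.8203  v^+=-1.4471  a^+=-0.5293
step 6: x_pred=-5.4750  r=11.4450  x^+=4.0129  v^+=-1.1174  a^+=0.2546

v_post = -1.1174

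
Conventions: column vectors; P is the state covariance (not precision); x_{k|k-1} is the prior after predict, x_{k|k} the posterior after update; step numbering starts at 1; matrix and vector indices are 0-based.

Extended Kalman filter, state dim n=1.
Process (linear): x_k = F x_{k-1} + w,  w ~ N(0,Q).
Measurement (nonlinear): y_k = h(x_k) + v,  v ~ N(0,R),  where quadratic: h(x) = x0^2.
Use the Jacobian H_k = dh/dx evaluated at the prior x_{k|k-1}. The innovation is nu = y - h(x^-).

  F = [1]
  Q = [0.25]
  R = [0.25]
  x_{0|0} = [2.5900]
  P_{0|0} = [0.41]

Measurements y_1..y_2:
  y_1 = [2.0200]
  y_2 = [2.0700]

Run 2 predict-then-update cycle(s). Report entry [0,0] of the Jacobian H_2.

step 1: x^-=[2.5900]  P^-=[0.6600]  H_jac=[5.1800]  S=[17.9594]  K=[0.1904]  nu=[-4.6881]  x^+=[1.6976]  P^+=[0.0092]
step 2: x^-=[1.6976]  P^-=[0.2592]  H_jac=[3.3951]  S=[3.2376]  K=[0.2718]  nu=[-0.8117]  x^+=[1.4769]  P^+=[0.0200]

H_jac[0,0] = 3.3951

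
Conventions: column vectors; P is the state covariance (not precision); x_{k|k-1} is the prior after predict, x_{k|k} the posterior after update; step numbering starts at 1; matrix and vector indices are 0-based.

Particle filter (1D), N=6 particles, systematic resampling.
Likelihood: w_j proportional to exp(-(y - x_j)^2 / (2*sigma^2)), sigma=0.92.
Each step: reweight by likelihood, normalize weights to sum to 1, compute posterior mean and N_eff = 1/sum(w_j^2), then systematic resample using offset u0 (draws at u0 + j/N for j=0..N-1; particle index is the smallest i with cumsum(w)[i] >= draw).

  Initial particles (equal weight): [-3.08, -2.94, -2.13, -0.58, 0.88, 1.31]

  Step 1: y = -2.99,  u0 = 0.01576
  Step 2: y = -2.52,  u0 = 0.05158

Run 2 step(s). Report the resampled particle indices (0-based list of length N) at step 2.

step 1: w=[0.3724, 0.3737, 0.2418, 0.0121, 0.0001, 0.0000]  mean=-2.7675  Neff=2.9682  idx=[0, 0, 0, 1, 1, 2]
step 2: w=[0.1595, 0.1595, 0.1595, 0.1730, 0.1730, 0.1755]  mean=-2.8649  Neff=5.9888  idx=[0, 1, 2, 3, 4, 5]

resampled_idx = [0, 1, 2, 3, 4, 5]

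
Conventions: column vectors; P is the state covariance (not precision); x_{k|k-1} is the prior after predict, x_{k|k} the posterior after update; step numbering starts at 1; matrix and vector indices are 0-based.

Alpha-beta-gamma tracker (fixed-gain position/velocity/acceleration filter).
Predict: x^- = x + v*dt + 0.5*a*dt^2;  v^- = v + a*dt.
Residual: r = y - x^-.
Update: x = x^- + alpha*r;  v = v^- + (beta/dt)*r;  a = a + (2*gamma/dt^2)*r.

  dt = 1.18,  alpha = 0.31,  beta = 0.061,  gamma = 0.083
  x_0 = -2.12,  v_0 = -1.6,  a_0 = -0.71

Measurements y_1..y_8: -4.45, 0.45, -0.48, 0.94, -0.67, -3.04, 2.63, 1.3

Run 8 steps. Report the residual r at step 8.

step 1: x_pred=-4.5023  r=0.0523  x^+=-4.4861  v^+=-2.4351  a^+=-0.7038
step 2: x_pred=-7.8495  r=8.2995  x^+=-5.2766  v^+=-2.8365  a^+=0.2857
step 3: x_pred=-8.4248  r=7.9448  x^+=-5.9619  v^+=-2.0887  a^+=1.2329
step 4: x_pred=-7.5682  r=8.5082  x^+=-4.9307  v^+=-0.1941  a^+=2.2472
step 5: x_pred=-3.5952  r=2.9252  x^+=-2.6884  v^+=2.6088  a^+=2.5959
step 6: x_pred=2.1973  r=-5.2373  x^+=0.5737  v^+=5.4013  a^+=1.9716
step 7: x_pred=8.3199  r=-5.6899  x^+=6.5560  v^+=7.4336  a^+=1.2932
step 8: x_pred=16.2280  r=-14.9280  x^+=11.6003  v^+=8.1879  a^+=-0.4865

resid = -14.9280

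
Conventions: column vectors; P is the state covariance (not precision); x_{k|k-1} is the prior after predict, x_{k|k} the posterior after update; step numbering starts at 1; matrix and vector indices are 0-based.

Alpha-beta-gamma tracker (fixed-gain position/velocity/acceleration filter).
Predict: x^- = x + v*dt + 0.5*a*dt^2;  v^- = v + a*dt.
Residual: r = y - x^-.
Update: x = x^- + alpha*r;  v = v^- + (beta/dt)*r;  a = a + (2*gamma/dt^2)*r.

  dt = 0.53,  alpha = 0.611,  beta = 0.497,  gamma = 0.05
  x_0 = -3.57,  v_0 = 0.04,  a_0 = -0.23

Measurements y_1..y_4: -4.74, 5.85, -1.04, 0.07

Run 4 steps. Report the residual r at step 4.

step 1: x_pred=-3.5811  r=-1.1589  x^+=-4.2892  v^+=-1.1686  a^+=-0.6426
step 2: x_pred=-4.9988  r=10.8488  x^+=1.6298  v^+=8.6641  a^+=3.2196
step 3: x_pred=6.6740  r=-7.7140  x^+=1.9607  v^+=3.1368  a^+=0.4734
step 4: x_pred=3.6898  r=-3.6198  x^+=1.4781  v^+=-0.0066  a^+=-0.8152

resid = -3.6198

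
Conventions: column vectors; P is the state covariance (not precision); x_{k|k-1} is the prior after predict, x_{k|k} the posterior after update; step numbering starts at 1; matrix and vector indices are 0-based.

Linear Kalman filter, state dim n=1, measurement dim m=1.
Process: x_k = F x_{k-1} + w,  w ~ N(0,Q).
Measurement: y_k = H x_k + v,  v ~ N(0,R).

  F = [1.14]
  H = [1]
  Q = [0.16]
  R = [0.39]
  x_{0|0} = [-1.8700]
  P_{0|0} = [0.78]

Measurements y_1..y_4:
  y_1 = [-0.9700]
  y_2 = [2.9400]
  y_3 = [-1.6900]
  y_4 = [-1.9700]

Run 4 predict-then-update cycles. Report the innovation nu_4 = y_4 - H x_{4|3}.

innov = [-1.5969]

step 1: x^-=[-2.1318]  P^-=[1.1737]  S=[1.5637]  K=[0.7506]  nu=[1.1618]  x^+=[-1.2598]  P^+=[0.2927]
step 2: x^-=[-1.4361]  P^-=[0.5404]  S=[0.9304]  K=[0.5808]  nu=[4.3761]  x^+=[1.1057]  P^+=[0.2265]
step 3: x^-=[1.2605]  P^-=[0.4544]  S=[0.8444]  K=[0.5381]  nu=[-2.9505]  x^+=[-0.3273]  P^+=[0.2099]
step 4: x^-=[-0.3731]  P^-=[0.4327]  S=[0.8227]  K=[0.5260]  nu=[-1.5969]  x^+=[-1.2130]  P^+=[0.2051]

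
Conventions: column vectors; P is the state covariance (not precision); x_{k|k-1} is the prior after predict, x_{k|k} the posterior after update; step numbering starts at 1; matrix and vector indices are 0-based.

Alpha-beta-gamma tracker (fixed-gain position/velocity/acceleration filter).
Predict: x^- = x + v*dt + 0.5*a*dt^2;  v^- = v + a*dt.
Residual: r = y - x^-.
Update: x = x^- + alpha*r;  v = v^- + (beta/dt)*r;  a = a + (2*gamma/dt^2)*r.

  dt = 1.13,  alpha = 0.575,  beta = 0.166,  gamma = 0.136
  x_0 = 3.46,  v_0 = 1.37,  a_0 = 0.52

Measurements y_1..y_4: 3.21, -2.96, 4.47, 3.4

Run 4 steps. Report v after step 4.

v_post = -1.7141

step 1: x_pred=5.3401  r=-2.1301  x^+=4.1153  v^+=1.6447  a^+=0.0663
step 2: x_pred=6.0161  r=-8.9761  x^+=0.8548  v^+=0.4009  a^+=-1.8458
step 3: x_pred=0.1295  r=4.3405  x^+=2.6253  v^+=-1.0472  a^+=-0.9212
step 4: x_pred=0.8538  r=2.5462  x^+=2.3179  v^+=-1.7141  a^+=-0.3788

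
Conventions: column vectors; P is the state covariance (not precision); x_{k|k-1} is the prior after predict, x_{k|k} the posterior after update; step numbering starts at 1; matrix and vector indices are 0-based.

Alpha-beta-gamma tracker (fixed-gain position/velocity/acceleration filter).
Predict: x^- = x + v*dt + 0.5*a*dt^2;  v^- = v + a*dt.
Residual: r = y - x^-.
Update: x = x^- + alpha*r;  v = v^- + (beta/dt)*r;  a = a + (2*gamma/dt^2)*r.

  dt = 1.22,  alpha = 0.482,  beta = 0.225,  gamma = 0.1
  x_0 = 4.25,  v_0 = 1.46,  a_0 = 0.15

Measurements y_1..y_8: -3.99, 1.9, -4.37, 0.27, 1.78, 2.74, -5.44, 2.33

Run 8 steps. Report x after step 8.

x_post = 1.8391

step 1: x_pred=6.1428  r=-10.1328  x^+=1.2588  v^+=-0.2258  a^+=-1.2116
step 2: x_pred=0.0817  r=1.8183  x^+=0.9581  v^+=-1.3685  a^+=-0.9672
step 3: x_pred=-1.4313  r=-2.9387  x^+=-2.8478  v^+=-3.0906  a^+=-1.3621
step 4: x_pred=-7.6319  r=7.9019  x^+=-3.8232  v^+=-3.2950  a^+=-0.3003
step 5: x_pred=-8.0666  r=9.8466  x^+=-3.3206  v^+=-1.8454  a^+=1.0228
step 6: x_pred=-4.8108  r=7.5508  x^+=-1.1713  v^+=0.7949  a^+=2.0374
step 7: x_pred=1.3147  r=-6.7547  x^+=-1.9410  v^+=2.0348  a^+=1.1298
step 8: x_pred=1.3822  r=0.9478  x^+=1.8391  v^+=3.5879  a^+=1.2571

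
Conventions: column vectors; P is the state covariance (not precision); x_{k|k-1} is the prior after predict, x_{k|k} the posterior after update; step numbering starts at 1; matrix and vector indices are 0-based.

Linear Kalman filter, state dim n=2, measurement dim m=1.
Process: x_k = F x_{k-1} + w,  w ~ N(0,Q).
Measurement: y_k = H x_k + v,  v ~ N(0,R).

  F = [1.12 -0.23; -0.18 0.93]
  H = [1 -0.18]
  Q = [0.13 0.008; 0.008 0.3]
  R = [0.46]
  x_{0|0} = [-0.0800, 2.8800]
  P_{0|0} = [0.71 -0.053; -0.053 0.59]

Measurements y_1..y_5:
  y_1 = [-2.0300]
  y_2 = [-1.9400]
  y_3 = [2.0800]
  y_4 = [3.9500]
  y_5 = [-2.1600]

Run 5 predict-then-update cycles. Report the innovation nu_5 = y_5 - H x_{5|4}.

innov = [-4.7210]

step 1: x^-=[-0.7520, 2.6928]  P^-=[1.0791 -0.3187; -0.3187 0.8510]  S=[1.6815]  K=[0.6759; -0.2807]  nu=[-0.7933]  x^+=[-1.2882, 2.9154]  P^+=[0.3110 0.0002; 0.0002 0.7186]
step 2: x^-=[-2.1133, 2.9432]  P^-=[0.5580 -0.2081; -0.2081 0.9315]  S=[1.1231]  K=[0.5302; -0.3346]  nu=[0.7031]  x^+=[-1.7406, 2.7080]  P^+=[0.2423 -0.0089; -0.0089 0.8057]
step 3: x^-=[-2.5723, 2.8317]  P^-=[0.4811 -0.2228; -0.2228 1.0077]  S=[1.0540]  K=[0.4945; -0.3835]  nu=[5.1620]  x^+=[-0.0195, 0.8521]  P^+=[0.2234 -0.0229; -0.0229 0.8527]
step 4: x^-=[-0.2178, 0.7959]  P^-=[0.4671 -0.2443; -0.2443 1.0524]  S=[1.0491]  K=[0.4871; -0.4134]  nu=[4.3111]  x^+=[1.8823, -0.9862]  P^+=[0.2181 -0.0330; -0.0330 0.8731]
step 5: x^-=[2.3349, -1.2560]  P^-=[0.4668 -0.2585; -0.2585 1.0733]  S=[1.0546]  K=[0.4867; -0.4283]  nu=[-4.7210]  x^+=[0.0370, 0.7659]  P^+=[0.2170 -0.0386; -0.0386 0.8799]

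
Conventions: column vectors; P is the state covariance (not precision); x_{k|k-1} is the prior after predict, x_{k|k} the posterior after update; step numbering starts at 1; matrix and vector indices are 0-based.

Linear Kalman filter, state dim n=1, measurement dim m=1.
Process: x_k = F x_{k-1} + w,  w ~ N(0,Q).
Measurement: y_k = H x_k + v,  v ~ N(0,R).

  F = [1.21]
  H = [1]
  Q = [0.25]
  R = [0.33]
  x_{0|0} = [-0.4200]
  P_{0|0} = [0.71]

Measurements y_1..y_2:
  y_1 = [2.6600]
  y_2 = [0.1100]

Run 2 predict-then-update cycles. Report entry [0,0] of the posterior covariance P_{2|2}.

P_post[0,0] = 0.2171

step 1: x^-=[-0.5082]  P^-=[1.2895]  S=[1.6195]  K=[0.7962]  nu=[3.1682]  x^+=[2.0144]  P^+=[0.2628]
step 2: x^-=[2.4375]  P^-=[0.6347]  S=[0.9647]  K=[0.6579]  nu=[-2.3275]  x^+=[0.9062]  P^+=[0.2171]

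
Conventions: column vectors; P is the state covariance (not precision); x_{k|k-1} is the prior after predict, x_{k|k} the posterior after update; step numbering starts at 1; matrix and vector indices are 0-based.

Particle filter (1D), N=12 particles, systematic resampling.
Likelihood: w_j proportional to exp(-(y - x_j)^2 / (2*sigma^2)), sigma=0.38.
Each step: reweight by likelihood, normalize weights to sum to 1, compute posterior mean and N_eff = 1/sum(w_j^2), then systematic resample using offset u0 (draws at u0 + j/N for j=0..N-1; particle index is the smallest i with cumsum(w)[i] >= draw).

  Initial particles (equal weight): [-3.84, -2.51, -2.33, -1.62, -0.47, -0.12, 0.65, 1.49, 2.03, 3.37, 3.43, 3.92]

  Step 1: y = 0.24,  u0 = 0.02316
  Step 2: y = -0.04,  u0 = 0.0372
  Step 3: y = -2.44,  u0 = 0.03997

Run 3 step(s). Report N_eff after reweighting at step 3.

step 1: w=[0.0000, 0.0000, 0.0000, 0.0000, 0.1268, 0.4639, 0.4060, 0.0032, 0.0000, 0.0000, 0.0000, 0.0000]  mean=0.1535  Neff=2.5244  idx=[4, 4, 5, 5, 5, 5, 5, 6, 6, 6, 6, 6]
step 2: w=[0.0763, 0.0763, 0.1416, 0.1416, 0.1416, 0.1416, 0.1416, 0.0278, 0.0278, 0.0278, 0.0278, 0.0278]  mean=-0.0662  Neff=8.6348  idx=[0, 1, 2, 2, 3, 4, 4, 5, 5, 6, 7, 10]
step 3: w=[0.4892, 0.4892, 0.0027, 0.0027, 0.0027, 0.0027, 0.0027, 0.0027, 0.0027, 0.0027, 0.0000, 0.0000]  mean=-0.4624  Neff=2.0891  idx=[0, 0, 0, 0, 0, 0, 1, 1, 1, 1, 1, 1]

N_eff = 2.0891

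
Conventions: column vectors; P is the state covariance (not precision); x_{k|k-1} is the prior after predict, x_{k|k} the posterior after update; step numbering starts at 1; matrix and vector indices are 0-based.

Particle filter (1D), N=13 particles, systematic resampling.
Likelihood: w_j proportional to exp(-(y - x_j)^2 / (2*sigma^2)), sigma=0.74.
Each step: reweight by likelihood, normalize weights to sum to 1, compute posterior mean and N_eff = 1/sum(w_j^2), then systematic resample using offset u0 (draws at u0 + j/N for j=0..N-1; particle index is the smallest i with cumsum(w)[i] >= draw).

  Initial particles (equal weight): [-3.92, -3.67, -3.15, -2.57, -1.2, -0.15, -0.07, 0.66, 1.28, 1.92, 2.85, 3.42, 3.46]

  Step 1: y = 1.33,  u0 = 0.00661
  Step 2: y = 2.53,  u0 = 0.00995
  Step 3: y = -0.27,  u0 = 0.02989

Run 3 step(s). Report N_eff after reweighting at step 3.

step 1: w=[0.0000, 0.0000, 0.0000, 0.0000, 0.0010, 0.0475, 0.0586, 0.2329, 0.3501, 0.2553, 0.0426, 0.0065, 0.0056]  mean=1.2424  Neff=4.0073  idx=[5, 6, 7, 7, 7, 8, 8, 8, 8, 9, 9, 9, 9]
step 2: w=[0.0004, 0.0005, 0.0104, 0.0104, 0.0104, 0.0610, 0.0610, 0.0610, 0.0610, 0.1809, 0.1809, 0.1809, 0.1809]  mean=1.7226  Neff=6.8415  idx=[2, 5, 7, 8, 9, 9, 10, 10, 10, 11, 11, 12, 12]
step 3: w=[0.5037, 0.1237, 0.1237, 0.1237, 0.0139, 0.0139, 0.0139, 0.0139, 0.0139, 0.0139, 0.0139, 0.0139, 0.0139]  mean=1.0478  Neff=3.3184  idx=[0, 0, 0, 0, 0, 0, 0, 1, 2, 2, 3, 4, 9]

N_eff = 3.3184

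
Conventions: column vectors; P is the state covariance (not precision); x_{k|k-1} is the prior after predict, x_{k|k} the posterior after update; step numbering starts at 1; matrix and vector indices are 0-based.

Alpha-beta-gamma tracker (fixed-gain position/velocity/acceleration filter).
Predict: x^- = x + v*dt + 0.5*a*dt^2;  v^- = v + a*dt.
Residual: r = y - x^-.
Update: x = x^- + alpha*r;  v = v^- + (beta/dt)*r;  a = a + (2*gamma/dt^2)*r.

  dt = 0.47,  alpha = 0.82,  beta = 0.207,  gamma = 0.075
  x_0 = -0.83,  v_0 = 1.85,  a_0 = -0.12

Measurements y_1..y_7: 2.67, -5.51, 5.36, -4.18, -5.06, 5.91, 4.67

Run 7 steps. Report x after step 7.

step 1: x_pred=0.0262  r=2.6438  x^+=2.1941  v^+=2.9580  a^+=1.6752
step 2: x_pred=3.7694  r=-9.2794  x^+=-3.8397  v^+=-0.3416  a^+=-4.6259
step 3: x_pred=-4.5112  r=9.8712  x^+=3.5832  v^+=1.8318  a^+=2.0770
step 4: x_pred=4.6735  r=-8.8535  x^+=-2.5864  v^+=-1.0913  a^+=-3.9349
step 5: x_pred=-3.5339  r=-1.5261  x^+=-4.7853  v^+=-3.6128  a^+=-4.9712
step 6: x_pred=-7.0324  r=12.9424  x^+=3.5804  v^+=-0.2491  a^+=3.8173
step 7: x_pred=3.8849  r=0.7851  x^+=4.5287  v^+=1.8908  a^+=4.3504

x_post = 4.5287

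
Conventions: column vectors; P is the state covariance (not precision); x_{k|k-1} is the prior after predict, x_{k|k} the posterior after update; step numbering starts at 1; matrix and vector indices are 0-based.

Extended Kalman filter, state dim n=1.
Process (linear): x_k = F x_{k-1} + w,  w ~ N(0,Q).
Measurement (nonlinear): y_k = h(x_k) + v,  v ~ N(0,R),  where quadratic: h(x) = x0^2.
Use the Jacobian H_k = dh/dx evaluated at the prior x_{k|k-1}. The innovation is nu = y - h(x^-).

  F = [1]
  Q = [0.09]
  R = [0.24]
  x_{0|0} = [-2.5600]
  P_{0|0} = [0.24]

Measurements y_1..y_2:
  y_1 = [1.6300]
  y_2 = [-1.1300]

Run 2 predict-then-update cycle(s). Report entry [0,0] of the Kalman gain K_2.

step 1: x^-=[-2.5600]  P^-=[0.3300]  H_jac=[-5.1200]  S=[8.8908]  K=[-0.1900]  nu=[-4.9236]  x^+=[-1.6243]  P^+=[0.0089]
step 2: x^-=[-1.6243]  P^-=[0.0989]  H_jac=[-3.2486]  S=[1.2838]  K=[-0.2503]  nu=[-3.7684]  x^+=[-0.6812]  P^+=[0.0185]

K[0,0] = -0.2503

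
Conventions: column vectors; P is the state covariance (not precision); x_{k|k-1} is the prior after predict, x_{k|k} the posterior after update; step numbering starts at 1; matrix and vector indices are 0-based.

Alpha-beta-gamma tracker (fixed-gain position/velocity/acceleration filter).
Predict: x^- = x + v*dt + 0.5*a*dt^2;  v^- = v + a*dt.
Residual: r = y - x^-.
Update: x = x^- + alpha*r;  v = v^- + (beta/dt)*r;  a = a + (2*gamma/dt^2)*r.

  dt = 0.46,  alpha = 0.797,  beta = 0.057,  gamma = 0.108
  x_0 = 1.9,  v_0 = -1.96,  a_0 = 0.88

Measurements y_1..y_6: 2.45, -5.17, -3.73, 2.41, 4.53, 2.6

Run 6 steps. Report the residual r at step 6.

resid = -1.4117

step 1: x_pred=1.0915  r=1.3585  x^+=2.1742  v^+=-1.3869  a^+=2.2667
step 2: x_pred=1.7761  r=-6.9461  x^+=-3.7599  v^+=-1.2049  a^+=-4.8238
step 3: x_pred=-4.8245  r=1.0945  x^+=-3.9522  v^+=-3.2882  a^+=-3.7065
step 4: x_pred=-5.8569  r=8.2669  x^+=0.7318  v^+=-3.9688  a^+=4.7323
step 5: x_pred=-0.5931  r=5.1231  x^+=3.4900  v^+=-1.1571  a^+=9.9620
step 6: x_pred=4.0117  r=-1.4117  x^+=2.8866  v^+=3.2505  a^+=8.5209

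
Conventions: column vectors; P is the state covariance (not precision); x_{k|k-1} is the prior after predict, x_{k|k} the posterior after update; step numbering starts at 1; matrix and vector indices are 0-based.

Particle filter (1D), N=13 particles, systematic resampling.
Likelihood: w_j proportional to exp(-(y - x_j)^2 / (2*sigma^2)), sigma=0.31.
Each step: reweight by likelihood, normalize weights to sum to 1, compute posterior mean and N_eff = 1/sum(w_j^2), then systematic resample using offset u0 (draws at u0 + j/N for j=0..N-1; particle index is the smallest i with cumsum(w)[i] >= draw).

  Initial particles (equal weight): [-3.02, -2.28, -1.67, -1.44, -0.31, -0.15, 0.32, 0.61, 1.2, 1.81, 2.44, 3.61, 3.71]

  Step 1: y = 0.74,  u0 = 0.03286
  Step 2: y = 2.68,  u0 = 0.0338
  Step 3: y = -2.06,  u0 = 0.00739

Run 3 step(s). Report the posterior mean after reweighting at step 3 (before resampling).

step 1: w=[0.0000, 0.0000, 0.0000, 0.0000, 0.0019, 0.0097, 0.2392, 0.5485, 0.1992, 0.0015, 0.0000, 0.0000, 0.0000]  mean=0.6508  Neff=2.5140  idx=[6, 6, 6, 7, 7, 7, 7, 7, 7, 7, 8, 8, 8]
step 2: w=[0.0000, 0.0000, 0.0000, 0.0000, 0.0000, 0.0000, 0.0000, 0.0000, 0.0000, 0.0000, 0.3333, 0.3333, 0.3333]  mean=1.2000  Neff=3.0003  idx=[10, 10, 10, 10, 11, 11, 11, 11, 11, 12, 12, 12, 12]
step 3: w=[0.0769, 0.0769, 0.0769, 0.0769, 0.0769, 0.0769, 0.0769, 0.0769, 0.0769, 0.0769, 0.0769, 0.0769, 0.0769]  mean=1.2000  Neff=13.0000  idx=[0, 1, 2, 3, 4, 5, 6, 7, 8, 9, 10, 11, 12]

post_mean = 1.2000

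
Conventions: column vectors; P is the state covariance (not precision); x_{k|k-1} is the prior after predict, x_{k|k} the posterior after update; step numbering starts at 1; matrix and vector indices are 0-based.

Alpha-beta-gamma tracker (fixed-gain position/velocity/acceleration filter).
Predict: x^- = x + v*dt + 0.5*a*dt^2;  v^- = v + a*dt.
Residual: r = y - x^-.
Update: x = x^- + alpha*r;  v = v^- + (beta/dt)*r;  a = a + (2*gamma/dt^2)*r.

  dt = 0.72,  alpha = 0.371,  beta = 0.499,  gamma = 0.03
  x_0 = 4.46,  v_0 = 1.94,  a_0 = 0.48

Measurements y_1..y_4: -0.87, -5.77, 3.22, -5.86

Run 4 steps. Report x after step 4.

x_post = -4.8901

step 1: x_pred=5.9812  r=-6.8512  x^+=3.4394  v^+=-2.4627  a^+=-0.3130
step 2: x_pred=1.5852  r=-7.3552  x^+=-1.1436  v^+=-7.7855  a^+=-1.1643
step 3: x_pred=-7.0510  r=10.2710  x^+=-3.2404  v^+=-1.5055  a^+=0.0245
step 4: x_pred=-4.3180  r=-1.5420  x^+=-4.8901  v^+=-2.5565  a^+=-0.1540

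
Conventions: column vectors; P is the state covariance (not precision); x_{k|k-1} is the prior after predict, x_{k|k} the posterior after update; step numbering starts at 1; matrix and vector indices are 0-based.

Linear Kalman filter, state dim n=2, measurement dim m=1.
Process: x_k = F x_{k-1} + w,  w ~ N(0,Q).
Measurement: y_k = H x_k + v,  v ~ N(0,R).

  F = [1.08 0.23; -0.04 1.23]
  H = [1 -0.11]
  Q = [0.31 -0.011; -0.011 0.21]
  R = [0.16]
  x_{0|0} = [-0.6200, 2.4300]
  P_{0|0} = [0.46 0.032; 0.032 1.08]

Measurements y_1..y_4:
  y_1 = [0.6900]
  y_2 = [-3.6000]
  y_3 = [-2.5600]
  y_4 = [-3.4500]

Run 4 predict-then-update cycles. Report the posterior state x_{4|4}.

step 1: x^-=[-0.1107, 3.0137]  P^-=[0.9196 0.3169; 0.3169 1.8415]  S=[1.0321]  K=[0.8572; 0.1107]  nu=[1.1322]  x^+=[0.8598, 3.1391]  P^+=[0.1612 0.2189; 0.2189 1.8289]
step 2: x^-=[1.6506, 3.8267]  P^-=[0.7035 0.7882; 0.7882 2.9556]  S=[0.7259]  K=[0.8498; 0.6379]  nu=[-4.8296]  x^+=[-2.4534, 0.7458]  P^+=[0.1794 0.3947; 0.3947 2.6602]
step 3: x^-=[-2.4782, 1.0155]  P^-=[0.8560 1.2545; 1.2545 4.1961]  S=[0.7908]  K=[0.9080; 1.0027]  nu=[0.0299]  x^+=[-2.4511, 1.0454]  P^+=[0.2041 0.5345; 0.5345 3.4010]
step 4: x^-=[-2.4067, 1.3839]  P^-=[0.9935 1.6475; 1.6475 5.3031]  S=[0.8552]  K=[0.9498; 1.2443]  nu=[-0.8911]  x^+=[-3.2530, 0.2752]  P^+=[0.2220 0.6368; 0.6368 3.9790]

x_post = [-3.2530, 0.2752]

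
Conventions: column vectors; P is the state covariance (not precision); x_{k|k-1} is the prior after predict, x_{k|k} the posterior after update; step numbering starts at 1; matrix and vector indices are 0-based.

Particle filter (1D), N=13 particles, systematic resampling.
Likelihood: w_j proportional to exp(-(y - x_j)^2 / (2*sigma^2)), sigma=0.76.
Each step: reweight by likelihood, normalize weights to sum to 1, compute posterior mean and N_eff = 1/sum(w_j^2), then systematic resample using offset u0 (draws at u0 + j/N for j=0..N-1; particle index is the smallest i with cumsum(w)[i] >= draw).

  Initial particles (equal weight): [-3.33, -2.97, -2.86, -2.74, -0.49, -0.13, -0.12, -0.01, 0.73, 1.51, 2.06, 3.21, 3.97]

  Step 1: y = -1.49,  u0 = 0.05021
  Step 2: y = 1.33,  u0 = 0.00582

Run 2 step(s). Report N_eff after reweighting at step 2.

step 1: w=[0.0325, 0.0914, 0.1199, 0.1574, 0.2561, 0.1227, 0.1199, 0.0914, 0.0085, 0.0003, 0.0000, 0.0000, 0.0000]  mean=-1.3037  Neff=6.5796  idx=[1, 2, 2, 3, 3, 4, 4, 4, 5, 5, 6, 6, 7]
step 2: w=[0.0000, 0.0000, 0.0000, 0.0000, 0.0000, 0.0556, 0.0556, 0.0556, 0.1546, 0.1546, 0.1585, 0.1585, 0.2068]  mean=-0.1621  Neff=6.6608  idx=[5, 6, 7, 8, 8, 9, 9, 10, 10, 11, 11, 12, 12]

N_eff = 6.6608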